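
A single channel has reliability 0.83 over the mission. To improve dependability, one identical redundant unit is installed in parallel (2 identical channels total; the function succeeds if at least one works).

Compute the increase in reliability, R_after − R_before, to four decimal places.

0.1411

R_before = 0.83
R_after = 1 − (1 − 0.83)^2 = 0.9711
ΔR = 0.9711 − 0.83 = 0.1411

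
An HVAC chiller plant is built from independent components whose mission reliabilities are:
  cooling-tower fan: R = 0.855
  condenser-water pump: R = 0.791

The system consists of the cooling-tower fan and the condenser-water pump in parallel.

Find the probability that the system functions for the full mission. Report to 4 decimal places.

Parallel (cooling-tower fan and condenser-water pump): 1 − (1 − 0.855000)(1 − 0.791000) = 0.9697

0.9697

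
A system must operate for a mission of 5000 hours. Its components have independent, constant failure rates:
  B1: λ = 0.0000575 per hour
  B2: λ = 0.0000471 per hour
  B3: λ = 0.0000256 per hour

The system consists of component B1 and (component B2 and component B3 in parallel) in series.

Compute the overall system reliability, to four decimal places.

0.7312

R(B1) = exp(−0.0000575 × 5000) = 0.750137
R(B2) = exp(−0.0000471 × 5000) = 0.790176
R(B3) = exp(−0.0000256 × 5000) = 0.879853
Parallel (B2 and B3): 1 − (1 − 0.790176)(1 − 0.879853) = 0.974790
Series (B1 and [0.974790]): 0.750137 × 0.974790 = 0.7312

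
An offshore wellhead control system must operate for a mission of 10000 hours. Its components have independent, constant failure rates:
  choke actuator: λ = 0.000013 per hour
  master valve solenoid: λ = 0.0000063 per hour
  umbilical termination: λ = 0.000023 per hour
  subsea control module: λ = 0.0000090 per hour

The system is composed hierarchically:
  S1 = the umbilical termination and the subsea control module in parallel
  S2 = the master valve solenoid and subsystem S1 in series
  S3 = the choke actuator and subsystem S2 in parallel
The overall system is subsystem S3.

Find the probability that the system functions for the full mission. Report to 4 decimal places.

0.9905

R(choke actuator) = exp(−0.000013 × 10000) = 0.878095
R(master valve solenoid) = exp(−0.0000063 × 10000) = 0.938943
R(umbilical termination) = exp(−0.000023 × 10000) = 0.794534
R(subsea control module) = exp(−0.0000090 × 10000) = 0.913931
Parallel (umbilical termination and subsea control module): 1 − (1 − 0.794534)(1 − 0.913931) = 0.982316
Series (master valve solenoid and [0.982316]): 0.938943 × 0.982316 = 0.922339
Parallel (choke actuator and [0.922339]): 1 − (1 − 0.878095)(1 − 0.922339) = 0.9905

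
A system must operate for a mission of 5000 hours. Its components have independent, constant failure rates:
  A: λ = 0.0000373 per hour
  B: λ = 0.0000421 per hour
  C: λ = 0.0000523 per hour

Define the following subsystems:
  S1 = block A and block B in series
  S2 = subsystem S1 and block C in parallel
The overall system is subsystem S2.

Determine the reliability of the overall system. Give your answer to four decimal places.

R(A) = exp(−0.0000373 × 5000) = 0.829859
R(B) = exp(−0.0000421 × 5000) = 0.810179
R(C) = exp(−0.0000523 × 5000) = 0.769896
Series (A and B): 0.829859 × 0.810179 = 0.672334
Parallel ([0.672334] and C): 1 − (1 − 0.672334)(1 − 0.769896) = 0.9246

0.9246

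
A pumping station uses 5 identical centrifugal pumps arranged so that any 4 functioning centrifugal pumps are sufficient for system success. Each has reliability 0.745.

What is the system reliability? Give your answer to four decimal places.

R = Σ_{i=4}^{5} C(5,i) p^i (1−p)^{5−i} with p = 0.745
C(5,4)·0.745^4·0.255^1 = 0.392767
C(5,5)·0.745^5·0.255^0 = 0.229499
Sum = 0.6223

0.6223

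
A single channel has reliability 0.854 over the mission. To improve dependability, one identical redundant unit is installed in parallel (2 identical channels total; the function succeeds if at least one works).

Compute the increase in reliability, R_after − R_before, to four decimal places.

R_before = 0.854
R_after = 1 − (1 − 0.854)^2 = 0.9787
ΔR = 0.9787 − 0.854 = 0.1247

0.1247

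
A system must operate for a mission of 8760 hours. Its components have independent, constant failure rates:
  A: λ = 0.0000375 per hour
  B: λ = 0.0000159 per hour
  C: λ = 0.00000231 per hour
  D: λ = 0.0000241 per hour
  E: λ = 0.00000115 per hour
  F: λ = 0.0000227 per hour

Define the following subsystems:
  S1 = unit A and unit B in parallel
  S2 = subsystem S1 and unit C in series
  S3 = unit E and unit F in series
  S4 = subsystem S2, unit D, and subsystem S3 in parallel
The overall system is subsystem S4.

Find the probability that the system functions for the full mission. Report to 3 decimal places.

0.998

R(A) = exp(−0.0000375 × 8760) = 0.72000
R(B) = exp(−0.0000159 × 8760) = 0.86998
R(C) = exp(−0.00000231 × 8760) = 0.97997
R(D) = exp(−0.0000241 × 8760) = 0.80968
R(E) = exp(−0.00000115 × 8760) = 0.98998
R(F) = exp(−0.0000227 × 8760) = 0.81967
Parallel (A and B): 1 − (1 − 0.72000)(1 − 0.86998) = 0.96359
Series ([0.96359] and C): 0.96359 × 0.97997 = 0.94429
Series (E and F): 0.98998 × 0.81967 = 0.81146
Parallel ([0.94429], D, and [0.81146]): 1 − (1 − 0.94429)(1 − 0.80968)(1 − 0.81146) = 0.998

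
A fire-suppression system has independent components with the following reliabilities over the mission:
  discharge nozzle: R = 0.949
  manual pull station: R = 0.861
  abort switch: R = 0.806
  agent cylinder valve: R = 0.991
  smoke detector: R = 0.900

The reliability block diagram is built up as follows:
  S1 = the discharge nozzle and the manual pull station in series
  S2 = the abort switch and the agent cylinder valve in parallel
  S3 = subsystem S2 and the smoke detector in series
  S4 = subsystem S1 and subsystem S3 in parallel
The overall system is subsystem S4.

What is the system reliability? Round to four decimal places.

0.9814

Series (discharge nozzle and manual pull station): 0.949000 × 0.861000 = 0.817089
Parallel (abort switch and agent cylinder valve): 1 − (1 − 0.806000)(1 − 0.991000) = 0.998254
Series ([0.998254] and smoke detector): 0.998254 × 0.900000 = 0.898429
Parallel ([0.817089] and [0.898429]): 1 − (1 − 0.817089)(1 − 0.898429) = 0.9814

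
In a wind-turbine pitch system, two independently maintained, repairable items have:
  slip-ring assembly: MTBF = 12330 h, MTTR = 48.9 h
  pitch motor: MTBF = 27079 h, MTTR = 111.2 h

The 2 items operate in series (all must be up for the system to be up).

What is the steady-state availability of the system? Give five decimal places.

0.99198

A(slip-ring assembly) = MTBF/(MTBF+MTTR) = 12330/(12330+48.9) = 0.996050
A(pitch motor) = MTBF/(MTBF+MTTR) = 27079/(27079+111.2) = 0.995910
Series availability: 0.996050 × 0.995910 = 0.99198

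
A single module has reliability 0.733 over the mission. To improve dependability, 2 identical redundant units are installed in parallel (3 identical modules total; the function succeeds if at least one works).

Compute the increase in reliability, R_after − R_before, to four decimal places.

R_before = 0.733
R_after = 1 − (1 − 0.733)^3 = 0.9810
ΔR = 0.9810 − 0.733 = 0.2480

0.2480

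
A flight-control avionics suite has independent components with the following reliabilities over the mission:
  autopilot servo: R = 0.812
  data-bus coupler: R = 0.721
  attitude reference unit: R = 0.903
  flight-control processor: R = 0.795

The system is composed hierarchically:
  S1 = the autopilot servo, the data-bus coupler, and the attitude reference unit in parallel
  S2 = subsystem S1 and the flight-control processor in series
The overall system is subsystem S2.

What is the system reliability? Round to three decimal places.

Parallel (autopilot servo, data-bus coupler, and attitude reference unit): 1 − (1 − 0.81200)(1 − 0.72100)(1 − 0.90300) = 0.99491
Series ([0.99491] and flight-control processor): 0.99491 × 0.79500 = 0.791

0.791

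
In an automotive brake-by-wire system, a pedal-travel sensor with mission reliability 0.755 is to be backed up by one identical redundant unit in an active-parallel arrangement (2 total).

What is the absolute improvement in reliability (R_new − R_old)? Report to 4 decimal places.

R_before = 0.755
R_after = 1 − (1 − 0.755)^2 = 0.9400
ΔR = 0.9400 − 0.755 = 0.1850

0.1850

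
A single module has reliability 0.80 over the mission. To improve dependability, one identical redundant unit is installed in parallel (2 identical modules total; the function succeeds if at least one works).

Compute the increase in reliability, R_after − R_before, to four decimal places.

0.1600

R_before = 0.80
R_after = 1 − (1 − 0.80)^2 = 0.9600
ΔR = 0.9600 − 0.80 = 0.1600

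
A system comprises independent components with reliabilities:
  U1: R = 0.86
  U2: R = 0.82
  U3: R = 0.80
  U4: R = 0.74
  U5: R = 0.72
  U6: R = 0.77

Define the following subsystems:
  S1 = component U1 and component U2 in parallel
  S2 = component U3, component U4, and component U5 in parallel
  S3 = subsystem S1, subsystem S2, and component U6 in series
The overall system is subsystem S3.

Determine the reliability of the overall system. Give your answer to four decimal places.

0.7397

Parallel (U1 and U2): 1 − (1 − 0.860000)(1 − 0.820000) = 0.974800
Parallel (U3, U4, and U5): 1 − (1 − 0.800000)(1 − 0.740000)(1 − 0.720000) = 0.985440
Series ([0.974800], [0.985440], and U6): 0.974800 × 0.985440 × 0.770000 = 0.7397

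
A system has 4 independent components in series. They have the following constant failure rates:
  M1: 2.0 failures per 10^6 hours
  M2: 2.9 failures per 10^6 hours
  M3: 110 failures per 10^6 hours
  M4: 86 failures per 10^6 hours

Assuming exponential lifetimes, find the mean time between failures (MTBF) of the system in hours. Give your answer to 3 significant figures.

4980

Series of exponential components: λ_sys = Σ λ_i
λ_sys = 0.0000020 + 0.0000029 + 0.00011 + 0.000086 = 2.0090e-04 /h
MTBF = 1 / λ_sys = 4980 h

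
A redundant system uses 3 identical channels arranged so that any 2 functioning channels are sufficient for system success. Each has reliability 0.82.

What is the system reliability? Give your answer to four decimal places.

R = Σ_{i=2}^{3} C(3,i) p^i (1−p)^{3−i} with p = 0.82
C(3,2)·0.82^2·0.18^1 = 0.363096
C(3,3)·0.82^3·0.18^0 = 0.551368
Sum = 0.9145

0.9145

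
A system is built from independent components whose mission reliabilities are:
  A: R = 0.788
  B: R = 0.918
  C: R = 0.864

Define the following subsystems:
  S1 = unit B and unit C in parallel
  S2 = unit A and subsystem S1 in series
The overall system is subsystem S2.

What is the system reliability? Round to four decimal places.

Parallel (B and C): 1 − (1 − 0.918000)(1 − 0.864000) = 0.988848
Series (A and [0.988848]): 0.788000 × 0.988848 = 0.7792

0.7792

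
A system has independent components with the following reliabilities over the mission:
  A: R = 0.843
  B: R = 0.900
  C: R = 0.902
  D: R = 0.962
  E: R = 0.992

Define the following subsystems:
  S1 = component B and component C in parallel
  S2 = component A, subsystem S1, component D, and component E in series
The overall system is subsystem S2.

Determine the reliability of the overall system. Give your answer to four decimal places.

0.7966

Parallel (B and C): 1 − (1 − 0.900000)(1 − 0.902000) = 0.990200
Series (A, [0.990200], D, and E): 0.843000 × 0.990200 × 0.962000 × 0.992000 = 0.7966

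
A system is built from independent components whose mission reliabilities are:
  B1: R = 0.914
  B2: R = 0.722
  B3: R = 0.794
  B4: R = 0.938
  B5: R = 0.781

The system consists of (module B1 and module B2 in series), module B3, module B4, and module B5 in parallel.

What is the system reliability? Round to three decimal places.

Series (B1 and B2): 0.91400 × 0.72200 = 0.65991
Parallel ([0.65991], B3, B4, and B5): 1 − (1 − 0.65991)(1 − 0.79400)(1 − 0.93800)(1 − 0.78100) = 0.999

0.999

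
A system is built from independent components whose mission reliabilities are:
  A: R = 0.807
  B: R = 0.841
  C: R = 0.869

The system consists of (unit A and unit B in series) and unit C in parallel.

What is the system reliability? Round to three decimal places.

0.958

Series (A and B): 0.80700 × 0.84100 = 0.67869
Parallel ([0.67869] and C): 1 − (1 − 0.67869)(1 − 0.86900) = 0.958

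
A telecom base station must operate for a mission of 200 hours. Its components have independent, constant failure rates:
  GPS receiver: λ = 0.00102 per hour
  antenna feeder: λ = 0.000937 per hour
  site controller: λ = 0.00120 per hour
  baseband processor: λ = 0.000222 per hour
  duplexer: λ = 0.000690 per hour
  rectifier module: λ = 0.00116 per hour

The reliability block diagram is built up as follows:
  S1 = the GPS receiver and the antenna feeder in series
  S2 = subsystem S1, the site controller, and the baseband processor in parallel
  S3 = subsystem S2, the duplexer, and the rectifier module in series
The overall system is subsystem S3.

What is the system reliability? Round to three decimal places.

0.689

R(GPS receiver) = exp(−0.00102 × 200) = 0.81546
R(antenna feeder) = exp(−0.000937 × 200) = 0.82911
R(site controller) = exp(−0.00120 × 200) = 0.78663
R(baseband processor) = exp(−0.000222 × 200) = 0.95657
R(duplexer) = exp(−0.000690 × 200) = 0.87110
R(rectifier module) = exp(−0.00116 × 200) = 0.79295
Series (GPS receiver and antenna feeder): 0.81546 × 0.82911 = 0.67611
Parallel ([0.67611], site controller, and baseband processor): 1 − (1 − 0.67611)(1 − 0.78663)(1 − 0.95657) = 0.99700
Series ([0.99700], duplexer, and rectifier module): 0.99700 × 0.87110 × 0.79295 = 0.689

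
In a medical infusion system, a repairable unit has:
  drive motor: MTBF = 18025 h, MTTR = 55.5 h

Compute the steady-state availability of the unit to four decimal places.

0.9969

A(drive motor) = MTBF/(MTBF+MTTR) = 18025/(18025+55.5) = 0.9969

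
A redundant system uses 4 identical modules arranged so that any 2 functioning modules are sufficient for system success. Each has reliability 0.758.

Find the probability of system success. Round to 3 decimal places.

R = Σ_{i=2}^{4} C(4,i) p^i (1−p)^{4−i} with p = 0.758
C(4,2)·0.758^2·0.242^2 = 0.20189
C(4,3)·0.758^3·0.242^1 = 0.42158
C(4,4)·0.758^4·0.242^0 = 0.33012
Sum = 0.954

0.954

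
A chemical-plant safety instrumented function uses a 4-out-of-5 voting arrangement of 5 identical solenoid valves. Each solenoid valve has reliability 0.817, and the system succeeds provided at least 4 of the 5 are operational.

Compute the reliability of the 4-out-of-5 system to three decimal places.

R = Σ_{i=4}^{5} C(5,i) p^i (1−p)^{5−i} with p = 0.817
C(5,4)·0.817^4·0.183^1 = 0.40767
C(5,5)·0.817^5·0.183^0 = 0.36401
Sum = 0.772

0.772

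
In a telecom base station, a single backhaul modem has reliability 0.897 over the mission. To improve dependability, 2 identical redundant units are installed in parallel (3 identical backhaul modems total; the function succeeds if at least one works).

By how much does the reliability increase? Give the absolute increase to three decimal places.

0.102

R_before = 0.897
R_after = 1 − (1 − 0.897)^3 = 0.999
ΔR = 0.999 − 0.897 = 0.102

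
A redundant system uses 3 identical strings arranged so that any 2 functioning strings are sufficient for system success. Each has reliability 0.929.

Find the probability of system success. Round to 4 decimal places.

0.9856

R = Σ_{i=2}^{3} C(3,i) p^i (1−p)^{3−i} with p = 0.929
C(3,2)·0.929^2·0.071^1 = 0.183828
C(3,3)·0.929^3·0.071^0 = 0.801765
Sum = 0.9856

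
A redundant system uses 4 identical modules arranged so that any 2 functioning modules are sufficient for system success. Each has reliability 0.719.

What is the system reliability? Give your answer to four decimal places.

R = Σ_{i=2}^{4} C(4,i) p^i (1−p)^{4−i} with p = 0.719
C(4,2)·0.719^2·0.281^2 = 0.244919
C(4,3)·0.719^3·0.281^1 = 0.417785
C(4,4)·0.719^4·0.281^0 = 0.267249
Sum = 0.9300

0.9300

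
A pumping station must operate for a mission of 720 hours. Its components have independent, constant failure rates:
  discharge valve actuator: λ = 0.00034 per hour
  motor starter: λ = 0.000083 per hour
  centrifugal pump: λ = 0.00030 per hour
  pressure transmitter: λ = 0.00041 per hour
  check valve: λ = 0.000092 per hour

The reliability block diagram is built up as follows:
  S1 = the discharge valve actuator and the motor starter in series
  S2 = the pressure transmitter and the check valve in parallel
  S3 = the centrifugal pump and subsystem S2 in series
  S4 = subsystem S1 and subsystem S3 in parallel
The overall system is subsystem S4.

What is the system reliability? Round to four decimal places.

R(discharge valve actuator) = exp(−0.00034 × 720) = 0.782861
R(motor starter) = exp(−0.000083 × 720) = 0.941991
R(centrifugal pump) = exp(−0.00030 × 720) = 0.805735
R(pressure transmitter) = exp(−0.00041 × 720) = 0.744383
R(check valve) = exp(−0.000092 × 720) = 0.935906
Series (discharge valve actuator and motor starter): 0.782861 × 0.941991 = 0.737448
Parallel (pressure transmitter and check valve): 1 − (1 − 0.744383)(1 − 0.935906) = 0.983616
Series (centrifugal pump and [0.983616]): 0.805735 × 0.983616 = 0.792534
Parallel ([0.737448] and [0.792534]): 1 − (1 − 0.737448)(1 − 0.792534) = 0.9455

0.9455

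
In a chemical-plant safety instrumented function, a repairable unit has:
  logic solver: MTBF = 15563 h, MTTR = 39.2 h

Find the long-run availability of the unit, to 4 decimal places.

0.9975

A(logic solver) = MTBF/(MTBF+MTTR) = 15563/(15563+39.2) = 0.9975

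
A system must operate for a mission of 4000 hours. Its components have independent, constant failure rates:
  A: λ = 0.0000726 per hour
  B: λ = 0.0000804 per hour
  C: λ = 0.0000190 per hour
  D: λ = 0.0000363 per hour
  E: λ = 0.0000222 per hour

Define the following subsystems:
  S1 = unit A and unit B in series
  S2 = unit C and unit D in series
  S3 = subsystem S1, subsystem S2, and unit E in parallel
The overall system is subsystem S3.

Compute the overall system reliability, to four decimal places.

0.9923

R(A) = exp(−0.0000726 × 4000) = 0.747964
R(B) = exp(−0.0000804 × 4000) = 0.724988
R(C) = exp(−0.0000190 × 4000) = 0.926816
R(D) = exp(−0.0000363 × 4000) = 0.864849
R(E) = exp(−0.0000222 × 4000) = 0.915029
Series (A and B): 0.747964 × 0.724988 = 0.542265
Series (C and D): 0.926816 × 0.864849 = 0.801556
Parallel ([0.542265], [0.801556], and E): 1 − (1 − 0.542265)(1 − 0.801556)(1 − 0.915029) = 0.9923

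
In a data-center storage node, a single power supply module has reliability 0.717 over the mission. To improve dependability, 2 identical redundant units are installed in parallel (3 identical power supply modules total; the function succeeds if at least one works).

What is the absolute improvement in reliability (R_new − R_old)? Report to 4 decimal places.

0.2603

R_before = 0.717
R_after = 1 − (1 − 0.717)^3 = 0.9773
ΔR = 0.9773 − 0.717 = 0.2603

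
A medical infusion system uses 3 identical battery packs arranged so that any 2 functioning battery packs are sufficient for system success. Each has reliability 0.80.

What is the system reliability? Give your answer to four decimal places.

0.8960

R = Σ_{i=2}^{3} C(3,i) p^i (1−p)^{3−i} with p = 0.80
C(3,2)·0.80^2·0.20^1 = 0.384000
C(3,3)·0.80^3·0.20^0 = 0.512000
Sum = 0.8960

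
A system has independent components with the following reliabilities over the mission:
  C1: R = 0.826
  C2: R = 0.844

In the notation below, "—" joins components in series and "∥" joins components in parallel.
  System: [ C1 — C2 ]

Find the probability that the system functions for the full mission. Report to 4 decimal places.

Series (C1 and C2): 0.826000 × 0.844000 = 0.6971

0.6971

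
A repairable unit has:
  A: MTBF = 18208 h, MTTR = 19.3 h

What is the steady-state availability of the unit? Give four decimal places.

A(A) = MTBF/(MTBF+MTTR) = 18208/(18208+19.3) = 0.9989

0.9989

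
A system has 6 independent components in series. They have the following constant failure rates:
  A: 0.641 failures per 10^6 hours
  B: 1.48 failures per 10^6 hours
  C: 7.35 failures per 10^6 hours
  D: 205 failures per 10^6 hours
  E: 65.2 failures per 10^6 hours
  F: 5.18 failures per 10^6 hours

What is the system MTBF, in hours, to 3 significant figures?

Series of exponential components: λ_sys = Σ λ_i
λ_sys = 0.000000641 + 0.00000148 + 0.00000735 + 0.000205 + 0.0000652 + 0.00000518 = 2.8485e-04 /h
MTBF = 1 / λ_sys = 3510 h

3510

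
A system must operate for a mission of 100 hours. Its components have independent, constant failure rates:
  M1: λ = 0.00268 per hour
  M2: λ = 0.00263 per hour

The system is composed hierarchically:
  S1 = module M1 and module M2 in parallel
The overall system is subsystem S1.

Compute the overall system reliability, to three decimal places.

R(M1) = exp(−0.00268 × 100) = 0.76491
R(M2) = exp(−0.00263 × 100) = 0.76874
Parallel (M1 and M2): 1 − (1 − 0.76491)(1 − 0.76874) = 0.946

0.946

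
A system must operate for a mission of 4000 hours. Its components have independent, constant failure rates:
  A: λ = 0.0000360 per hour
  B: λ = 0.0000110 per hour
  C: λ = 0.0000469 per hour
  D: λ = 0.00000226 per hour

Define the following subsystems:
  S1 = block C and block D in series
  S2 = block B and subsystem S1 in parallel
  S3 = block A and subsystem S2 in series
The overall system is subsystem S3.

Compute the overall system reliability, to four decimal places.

0.8592

R(A) = exp(−0.0000360 × 4000) = 0.865888
R(B) = exp(−0.0000110 × 4000) = 0.956954
R(C) = exp(−0.0000469 × 4000) = 0.828946
R(D) = exp(−0.00000226 × 4000) = 0.991001
Series (C and D): 0.828946 × 0.991001 = 0.821486
Parallel (B and [0.821486]): 1 − (1 − 0.956954)(1 − 0.821486) = 0.992316
Series (A and [0.992316]): 0.865888 × 0.992316 = 0.8592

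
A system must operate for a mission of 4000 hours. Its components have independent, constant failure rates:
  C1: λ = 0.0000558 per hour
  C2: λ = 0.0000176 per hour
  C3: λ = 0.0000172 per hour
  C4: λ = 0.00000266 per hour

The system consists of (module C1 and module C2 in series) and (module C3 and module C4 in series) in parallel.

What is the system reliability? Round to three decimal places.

R(C1) = exp(−0.0000558 × 4000) = 0.79995
R(C2) = exp(−0.0000176 × 4000) = 0.93202
R(C3) = exp(−0.0000172 × 4000) = 0.93351
R(C4) = exp(−0.00000266 × 4000) = 0.98942
Series (C1 and C2): 0.79995 × 0.93202 = 0.74557
Series (C3 and C4): 0.93351 × 0.98942 = 0.92363
Parallel ([0.74557] and [0.92363]): 1 − (1 − 0.74557)(1 − 0.92363) = 0.981

0.981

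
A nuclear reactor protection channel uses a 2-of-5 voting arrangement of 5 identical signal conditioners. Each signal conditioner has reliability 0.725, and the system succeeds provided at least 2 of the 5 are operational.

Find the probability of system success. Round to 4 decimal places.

0.9777

R = Σ_{i=2}^{5} C(5,i) p^i (1−p)^{5−i} with p = 0.725
C(5,2)·0.725^2·0.275^3 = 0.109314
C(5,3)·0.725^3·0.275^2 = 0.288190
C(5,4)·0.725^4·0.275^1 = 0.379887
C(5,5)·0.725^5·0.275^0 = 0.200304
Sum = 0.9777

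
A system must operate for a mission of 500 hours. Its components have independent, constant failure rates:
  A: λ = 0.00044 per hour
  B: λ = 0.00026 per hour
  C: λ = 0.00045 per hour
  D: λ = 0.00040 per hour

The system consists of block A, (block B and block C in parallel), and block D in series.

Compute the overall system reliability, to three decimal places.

0.641

R(A) = exp(−0.00044 × 500) = 0.80252
R(B) = exp(−0.00026 × 500) = 0.87810
R(C) = exp(−0.00045 × 500) = 0.79852
R(D) = exp(−0.00040 × 500) = 0.81873
Parallel (B and C): 1 − (1 − 0.87810)(1 − 0.79852) = 0.97544
Series (A, [0.97544], and D): 0.80252 × 0.97544 × 0.81873 = 0.641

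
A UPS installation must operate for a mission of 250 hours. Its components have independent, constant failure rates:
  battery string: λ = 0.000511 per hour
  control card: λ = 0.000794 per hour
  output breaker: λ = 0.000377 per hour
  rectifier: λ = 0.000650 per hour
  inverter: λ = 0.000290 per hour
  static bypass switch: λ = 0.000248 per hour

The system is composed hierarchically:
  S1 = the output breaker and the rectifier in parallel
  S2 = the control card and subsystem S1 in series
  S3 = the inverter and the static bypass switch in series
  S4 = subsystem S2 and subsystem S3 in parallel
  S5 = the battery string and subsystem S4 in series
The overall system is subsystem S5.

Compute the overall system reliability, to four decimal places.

0.8589

R(battery string) = exp(−0.000511 × 250) = 0.880073
R(control card) = exp(−0.000794 × 250) = 0.819960
R(output breaker) = exp(−0.000377 × 250) = 0.910055
R(rectifier) = exp(−0.000650 × 250) = 0.850016
R(inverter) = exp(−0.000290 × 250) = 0.930066
R(static bypass switch) = exp(−0.000248 × 250) = 0.939883
Parallel (output breaker and rectifier): 1 − (1 − 0.910055)(1 − 0.850016) = 0.986510
Series (control card and [0.986510]): 0.819960 × 0.986510 = 0.808899
Series (inverter and static bypass switch): 0.930066 × 0.939883 = 0.874153
Parallel ([0.808899] and [0.874153]): 1 − (1 − 0.808899)(1 − 0.874153) = 0.975951
Series (battery string and [0.975951]): 0.880073 × 0.975951 = 0.8589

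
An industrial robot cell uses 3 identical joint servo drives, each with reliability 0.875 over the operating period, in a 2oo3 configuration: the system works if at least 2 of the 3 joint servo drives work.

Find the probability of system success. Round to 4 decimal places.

0.9570

R = Σ_{i=2}^{3} C(3,i) p^i (1−p)^{3−i} with p = 0.875
C(3,2)·0.875^2·0.125^1 = 0.287109
C(3,3)·0.875^3·0.125^0 = 0.669922
Sum = 0.9570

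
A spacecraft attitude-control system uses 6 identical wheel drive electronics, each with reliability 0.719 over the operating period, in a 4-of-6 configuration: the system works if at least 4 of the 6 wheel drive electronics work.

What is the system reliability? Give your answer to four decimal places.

R = Σ_{i=4}^{6} C(6,i) p^i (1−p)^{6−i} with p = 0.719
C(6,4)·0.719^4·0.281^2 = 0.316533
C(6,5)·0.719^5·0.281^1 = 0.323968
C(6,6)·0.719^6·0.281^0 = 0.138157
Sum = 0.7787

0.7787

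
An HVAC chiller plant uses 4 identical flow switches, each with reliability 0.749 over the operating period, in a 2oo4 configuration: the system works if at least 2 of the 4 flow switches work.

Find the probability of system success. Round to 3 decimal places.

0.949

R = Σ_{i=2}^{4} C(4,i) p^i (1−p)^{4−i} with p = 0.749
C(4,2)·0.749^2·0.251^2 = 0.21206
C(4,3)·0.749^3·0.251^1 = 0.42187
C(4,4)·0.749^4·0.251^0 = 0.31472
Sum = 0.949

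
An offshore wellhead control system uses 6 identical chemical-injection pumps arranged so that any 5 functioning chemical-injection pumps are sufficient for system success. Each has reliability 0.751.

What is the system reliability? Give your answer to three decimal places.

R = Σ_{i=5}^{6} C(6,i) p^i (1−p)^{6−i} with p = 0.751
C(6,5)·0.751^5·0.249^1 = 0.35690
C(6,6)·0.751^6·0.249^0 = 0.17941
Sum = 0.536

0.536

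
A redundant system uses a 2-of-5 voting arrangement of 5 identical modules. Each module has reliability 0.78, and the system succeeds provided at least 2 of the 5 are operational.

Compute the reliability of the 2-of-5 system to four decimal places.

0.9903

R = Σ_{i=2}^{5} C(5,i) p^i (1−p)^{5−i} with p = 0.78
C(5,2)·0.78^2·0.22^3 = 0.064782
C(5,3)·0.78^3·0.22^2 = 0.229683
C(5,4)·0.78^4·0.22^1 = 0.407166
C(5,5)·0.78^5·0.22^0 = 0.288717
Sum = 0.9903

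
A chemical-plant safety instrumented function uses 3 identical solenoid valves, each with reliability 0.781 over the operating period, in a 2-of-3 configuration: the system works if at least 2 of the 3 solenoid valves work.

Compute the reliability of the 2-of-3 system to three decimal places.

0.877

R = Σ_{i=2}^{3} C(3,i) p^i (1−p)^{3−i} with p = 0.781
C(3,2)·0.781^2·0.219^1 = 0.40074
C(3,3)·0.781^3·0.219^0 = 0.47638
Sum = 0.877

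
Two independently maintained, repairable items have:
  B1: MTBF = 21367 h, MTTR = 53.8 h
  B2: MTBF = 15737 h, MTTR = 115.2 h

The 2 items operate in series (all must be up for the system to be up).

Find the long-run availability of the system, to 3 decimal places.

A(B1) = MTBF/(MTBF+MTTR) = 21367/(21367+53.8) = 0.997488
A(B2) = MTBF/(MTBF+MTTR) = 15737/(15737+115.2) = 0.992733
Series availability: 0.997488 × 0.992733 = 0.990

0.990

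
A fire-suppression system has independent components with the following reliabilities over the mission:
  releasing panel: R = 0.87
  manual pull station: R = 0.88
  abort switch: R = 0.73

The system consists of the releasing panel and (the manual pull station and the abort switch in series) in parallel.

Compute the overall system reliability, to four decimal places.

Series (manual pull station and abort switch): 0.880000 × 0.730000 = 0.642400
Parallel (releasing panel and [0.642400]): 1 − (1 − 0.870000)(1 − 0.642400) = 0.9535

0.9535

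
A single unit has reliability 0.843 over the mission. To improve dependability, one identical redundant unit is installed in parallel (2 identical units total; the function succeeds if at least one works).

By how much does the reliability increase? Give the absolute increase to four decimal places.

R_before = 0.843
R_after = 1 − (1 − 0.843)^2 = 0.9754
ΔR = 0.9754 − 0.843 = 0.1324

0.1324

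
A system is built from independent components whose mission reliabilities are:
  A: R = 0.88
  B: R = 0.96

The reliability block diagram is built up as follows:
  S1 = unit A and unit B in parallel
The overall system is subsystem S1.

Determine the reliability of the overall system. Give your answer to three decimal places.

Parallel (A and B): 1 − (1 − 0.88000)(1 − 0.96000) = 0.995

0.995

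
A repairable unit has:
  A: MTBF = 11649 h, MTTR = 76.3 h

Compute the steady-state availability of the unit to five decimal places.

A(A) = MTBF/(MTBF+MTTR) = 11649/(11649+76.3) = 0.99349

0.99349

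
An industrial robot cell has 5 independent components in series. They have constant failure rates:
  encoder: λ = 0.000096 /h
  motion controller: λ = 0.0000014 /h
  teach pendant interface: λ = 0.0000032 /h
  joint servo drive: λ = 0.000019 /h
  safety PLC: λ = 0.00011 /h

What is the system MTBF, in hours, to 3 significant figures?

Series of exponential components: λ_sys = Σ λ_i
λ_sys = 0.000096 + 0.0000014 + 0.0000032 + 0.000019 + 0.00011 = 2.2960e-04 /h
MTBF = 1 / λ_sys = 4360 h

4360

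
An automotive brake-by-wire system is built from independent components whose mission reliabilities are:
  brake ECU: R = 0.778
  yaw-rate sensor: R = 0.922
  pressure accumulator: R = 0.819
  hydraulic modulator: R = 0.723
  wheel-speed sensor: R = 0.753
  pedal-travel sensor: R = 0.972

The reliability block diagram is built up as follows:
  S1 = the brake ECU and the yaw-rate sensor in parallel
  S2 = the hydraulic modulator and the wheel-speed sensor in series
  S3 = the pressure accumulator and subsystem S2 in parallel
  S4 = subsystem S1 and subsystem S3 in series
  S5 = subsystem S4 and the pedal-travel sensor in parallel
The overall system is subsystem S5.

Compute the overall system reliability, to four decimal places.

0.9972

Parallel (brake ECU and yaw-rate sensor): 1 − (1 − 0.778000)(1 − 0.922000) = 0.982684
Series (hydraulic modulator and wheel-speed sensor): 0.723000 × 0.753000 = 0.544419
Parallel (pressure accumulator and [0.544419]): 1 − (1 − 0.819000)(1 − 0.544419) = 0.917540
Series ([0.982684] and [0.917540]): 0.982684 × 0.917540 = 0.901652
Parallel ([0.901652] and pedal-travel sensor): 1 − (1 − 0.901652)(1 − 0.972000) = 0.9972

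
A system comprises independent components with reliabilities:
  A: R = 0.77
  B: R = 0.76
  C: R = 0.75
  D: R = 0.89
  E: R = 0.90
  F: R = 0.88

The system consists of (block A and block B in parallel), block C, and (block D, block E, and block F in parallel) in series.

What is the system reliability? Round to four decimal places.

Parallel (A and B): 1 − (1 − 0.770000)(1 − 0.760000) = 0.944800
Parallel (D, E, and F): 1 − (1 − 0.890000)(1 − 0.900000)(1 − 0.880000) = 0.998680
Series ([0.944800], C, and [0.998680]): 0.944800 × 0.750000 × 0.998680 = 0.7077

0.7077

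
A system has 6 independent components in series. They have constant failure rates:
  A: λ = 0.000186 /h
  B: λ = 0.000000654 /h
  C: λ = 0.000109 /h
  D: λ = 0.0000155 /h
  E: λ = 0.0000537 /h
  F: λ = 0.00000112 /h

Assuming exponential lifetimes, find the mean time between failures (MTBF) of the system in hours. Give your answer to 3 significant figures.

2730

Series of exponential components: λ_sys = Σ λ_i
λ_sys = 0.000186 + 0.000000654 + 0.000109 + 0.0000155 + 0.0000537 + 0.00000112 = 3.6597e-04 /h
MTBF = 1 / λ_sys = 2730 h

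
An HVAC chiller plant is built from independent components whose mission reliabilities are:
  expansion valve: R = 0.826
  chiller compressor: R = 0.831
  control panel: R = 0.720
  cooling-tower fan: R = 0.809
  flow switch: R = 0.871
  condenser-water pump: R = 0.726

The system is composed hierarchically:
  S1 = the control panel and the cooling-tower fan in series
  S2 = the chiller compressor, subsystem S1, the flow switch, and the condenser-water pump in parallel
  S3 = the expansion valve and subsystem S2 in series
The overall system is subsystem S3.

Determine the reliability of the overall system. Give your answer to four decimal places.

Series (control panel and cooling-tower fan): 0.720000 × 0.809000 = 0.582480
Parallel (chiller compressor, [0.582480], flow switch, and condenser-water pump): 1 − (1 − 0.831000)(1 − 0.582480)(1 − 0.871000)(1 − 0.726000) = 0.997506
Series (expansion valve and [0.997506]): 0.826000 × 0.997506 = 0.8239

0.8239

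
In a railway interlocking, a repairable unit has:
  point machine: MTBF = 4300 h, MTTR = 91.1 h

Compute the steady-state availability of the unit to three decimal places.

0.979

A(point machine) = MTBF/(MTBF+MTTR) = 4300/(4300+91.1) = 0.979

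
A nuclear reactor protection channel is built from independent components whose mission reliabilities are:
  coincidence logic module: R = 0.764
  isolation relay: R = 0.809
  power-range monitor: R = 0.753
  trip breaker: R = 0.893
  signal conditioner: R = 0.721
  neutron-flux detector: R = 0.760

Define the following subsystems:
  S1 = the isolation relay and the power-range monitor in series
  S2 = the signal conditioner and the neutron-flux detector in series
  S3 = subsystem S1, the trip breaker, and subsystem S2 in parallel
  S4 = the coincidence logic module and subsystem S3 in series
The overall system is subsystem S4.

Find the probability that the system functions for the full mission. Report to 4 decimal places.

Series (isolation relay and power-range monitor): 0.809000 × 0.753000 = 0.609177
Series (signal conditioner and neutron-flux detector): 0.721000 × 0.760000 = 0.547960
Parallel ([0.609177], trip breaker, and [0.547960]): 1 − (1 − 0.609177)(1 − 0.893000)(1 − 0.547960) = 0.981097
Series (coincidence logic module and [0.981097]): 0.764000 × 0.981097 = 0.7496

0.7496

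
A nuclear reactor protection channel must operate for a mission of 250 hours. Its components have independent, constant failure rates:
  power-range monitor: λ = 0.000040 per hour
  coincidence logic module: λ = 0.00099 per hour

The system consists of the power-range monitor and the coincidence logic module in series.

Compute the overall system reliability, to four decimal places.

0.7730

R(power-range monitor) = exp(−0.000040 × 250) = 0.990050
R(coincidence logic module) = exp(−0.00099 × 250) = 0.780750
Series (power-range monitor and coincidence logic module): 0.990050 × 0.780750 = 0.7730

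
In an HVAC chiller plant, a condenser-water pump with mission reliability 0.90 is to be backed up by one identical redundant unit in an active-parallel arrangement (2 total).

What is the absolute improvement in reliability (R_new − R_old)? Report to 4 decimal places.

R_before = 0.90
R_after = 1 − (1 − 0.90)^2 = 0.9900
ΔR = 0.9900 − 0.90 = 0.0900

0.0900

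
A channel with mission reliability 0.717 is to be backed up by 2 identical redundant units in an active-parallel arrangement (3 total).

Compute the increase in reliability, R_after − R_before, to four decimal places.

0.2603

R_before = 0.717
R_after = 1 − (1 − 0.717)^3 = 0.9773
ΔR = 0.9773 − 0.717 = 0.2603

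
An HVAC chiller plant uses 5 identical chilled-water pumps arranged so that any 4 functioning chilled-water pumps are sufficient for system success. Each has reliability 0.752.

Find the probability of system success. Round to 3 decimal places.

R = Σ_{i=4}^{5} C(5,i) p^i (1−p)^{5−i} with p = 0.752
C(5,4)·0.752^4·0.248^1 = 0.39655
C(5,5)·0.752^5·0.248^0 = 0.24049
Sum = 0.637

0.637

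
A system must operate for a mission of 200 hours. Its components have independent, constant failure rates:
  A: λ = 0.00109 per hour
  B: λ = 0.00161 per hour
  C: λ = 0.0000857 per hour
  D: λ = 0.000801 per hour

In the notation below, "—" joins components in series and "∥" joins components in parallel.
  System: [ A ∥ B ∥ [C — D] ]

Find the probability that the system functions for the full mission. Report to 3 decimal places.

0.991

R(A) = exp(−0.00109 × 200) = 0.80413
R(B) = exp(−0.00161 × 200) = 0.72470
R(C) = exp(−0.0000857 × 200) = 0.98301
R(D) = exp(−0.000801 × 200) = 0.85197
Series (C and D): 0.98301 × 0.85197 = 0.83750
Parallel (A, B, and [0.83750]): 1 − (1 − 0.80413)(1 − 0.72470)(1 − 0.83750) = 0.991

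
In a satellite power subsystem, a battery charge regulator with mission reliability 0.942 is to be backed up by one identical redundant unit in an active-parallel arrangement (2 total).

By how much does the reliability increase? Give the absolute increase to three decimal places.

0.055

R_before = 0.942
R_after = 1 − (1 − 0.942)^2 = 0.997
ΔR = 0.997 − 0.942 = 0.055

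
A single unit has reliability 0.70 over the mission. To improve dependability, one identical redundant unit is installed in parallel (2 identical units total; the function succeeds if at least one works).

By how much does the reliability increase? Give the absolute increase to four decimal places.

0.2100

R_before = 0.70
R_after = 1 − (1 − 0.70)^2 = 0.9100
ΔR = 0.9100 − 0.70 = 0.2100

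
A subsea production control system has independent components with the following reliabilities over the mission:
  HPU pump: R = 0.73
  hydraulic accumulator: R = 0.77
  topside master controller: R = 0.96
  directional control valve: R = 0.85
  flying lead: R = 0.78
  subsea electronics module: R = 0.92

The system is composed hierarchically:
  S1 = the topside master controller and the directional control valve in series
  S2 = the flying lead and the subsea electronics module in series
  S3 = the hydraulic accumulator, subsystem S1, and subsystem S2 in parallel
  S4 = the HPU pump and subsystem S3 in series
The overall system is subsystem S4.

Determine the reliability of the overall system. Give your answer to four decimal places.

Series (topside master controller and directional control valve): 0.960000 × 0.850000 = 0.816000
Series (flying lead and subsea electronics module): 0.780000 × 0.920000 = 0.717600
Parallel (hydraulic accumulator, [0.816000], and [0.717600]): 1 − (1 − 0.770000)(1 − 0.816000)(1 − 0.717600) = 0.988049
Series (HPU pump and [0.988049]): 0.730000 × 0.988049 = 0.7213

0.7213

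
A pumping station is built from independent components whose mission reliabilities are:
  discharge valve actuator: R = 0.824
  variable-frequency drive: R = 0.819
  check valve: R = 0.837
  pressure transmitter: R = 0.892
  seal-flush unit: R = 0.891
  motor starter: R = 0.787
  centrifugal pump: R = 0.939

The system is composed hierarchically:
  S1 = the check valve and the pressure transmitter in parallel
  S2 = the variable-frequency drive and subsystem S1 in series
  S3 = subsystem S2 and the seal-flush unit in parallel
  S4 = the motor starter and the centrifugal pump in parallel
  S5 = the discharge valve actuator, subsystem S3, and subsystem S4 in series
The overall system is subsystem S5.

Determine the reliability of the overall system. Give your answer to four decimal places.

0.7960

Parallel (check valve and pressure transmitter): 1 − (1 − 0.837000)(1 − 0.892000) = 0.982396
Series (variable-frequency drive and [0.982396]): 0.819000 × 0.982396 = 0.804582
Parallel ([0.804582] and seal-flush unit): 1 − (1 − 0.804582)(1 − 0.891000) = 0.978699
Parallel (motor starter and centrifugal pump): 1 − (1 − 0.787000)(1 − 0.939000) = 0.987007
Series (discharge valve actuator, [0.978699], and [0.987007]): 0.824000 × 0.978699 × 0.987007 = 0.7960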